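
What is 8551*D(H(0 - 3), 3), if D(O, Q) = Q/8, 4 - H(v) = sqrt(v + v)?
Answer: 25653/8 ≈ 3206.6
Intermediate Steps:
H(v) = 4 - sqrt(2)*sqrt(v) (H(v) = 4 - sqrt(v + v) = 4 - sqrt(2*v) = 4 - sqrt(2)*sqrt(v))
D(O, Q) = Q/8 (D(O, Q) = Q*(1/8) = Q/8)
8551*D(H(0 - 3), 3) = 8551*((1/8)*3) = 8551*(3/8) = 25653/8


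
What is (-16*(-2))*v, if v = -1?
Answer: -32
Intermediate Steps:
(-16*(-2))*v = -16*(-2)*(-1) = 32*(-1) = -32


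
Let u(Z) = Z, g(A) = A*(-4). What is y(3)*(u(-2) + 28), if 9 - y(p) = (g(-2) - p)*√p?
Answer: 234 - 130*√3 ≈ 8.8334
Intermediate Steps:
g(A) = -4*A
y(p) = 9 - √p*(8 - p) (y(p) = 9 - (-4*(-2) - p)*√p = 9 - (8 - p)*√p = 9 - √p*(8 - p))
y(3)*(u(-2) + 28) = (9 + 3^(3/2) - 8*√3)*(-2 + 28) = (9 + 3*√3 - 8*√3)*26 = (9 - 5*√3)*26 = 234 - 130*√3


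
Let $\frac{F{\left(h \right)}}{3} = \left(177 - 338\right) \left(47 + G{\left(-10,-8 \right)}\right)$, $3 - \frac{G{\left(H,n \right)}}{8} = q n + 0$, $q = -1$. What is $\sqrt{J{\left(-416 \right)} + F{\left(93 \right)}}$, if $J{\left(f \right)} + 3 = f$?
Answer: $10 i \sqrt{38} \approx 61.644 i$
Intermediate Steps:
$J{\left(f \right)} = -3 + f$
$G{\left(H,n \right)} = 24 + 8 n$ ($G{\left(H,n \right)} = 24 - 8 \left(- n + 0\right) = 24 - 8 \left(- n\right) = 24 + 8 n$)
$F{\left(h \right)} = -3381$ ($F{\left(h \right)} = 3 \left(177 - 338\right) \left(47 + \left(24 + 8 \left(-8\right)\right)\right) = 3 \left(- 161 \left(47 + \left(24 - 64\right)\right)\right) = 3 \left(- 161 \left(47 - 40\right)\right) = 3 \left(\left(-161\right) 7\right) = 3 \left(-1127\right) = -3381$)
$\sqrt{J{\left(-416 \right)} + F{\left(93 \right)}} = \sqrt{\left(-3 - 416\right) - 3381} = \sqrt{-419 - 3381} = \sqrt{-3800} = 10 i \sqrt{38}$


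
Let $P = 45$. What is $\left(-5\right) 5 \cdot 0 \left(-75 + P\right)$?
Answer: $0$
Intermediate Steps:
$\left(-5\right) 5 \cdot 0 \left(-75 + P\right) = \left(-5\right) 5 \cdot 0 \left(-75 + 45\right) = \left(-25\right) 0 \left(-30\right) = 0 \left(-30\right) = 0$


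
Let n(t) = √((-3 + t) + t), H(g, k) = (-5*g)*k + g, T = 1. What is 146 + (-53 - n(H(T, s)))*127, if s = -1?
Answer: -6966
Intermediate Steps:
H(g, k) = g - 5*g*k (H(g, k) = -5*g*k + g = g - 5*g*k)
n(t) = √(-3 + 2*t)
146 + (-53 - n(H(T, s)))*127 = 146 + (-53 - √(-3 + 2*(1*(1 - 5*(-1)))))*127 = 146 + (-53 - √(-3 + 2*(1*(1 + 5))))*127 = 146 + (-53 - √(-3 + 2*(1*6)))*127 = 146 + (-53 - √(-3 + 2*6))*127 = 146 + (-53 - √(-3 + 12))*127 = 146 + (-53 - √9)*127 = 146 + (-53 - 1*3)*127 = 146 + (-53 - 3)*127 = 146 - 56*127 = 146 - 7112 = -6966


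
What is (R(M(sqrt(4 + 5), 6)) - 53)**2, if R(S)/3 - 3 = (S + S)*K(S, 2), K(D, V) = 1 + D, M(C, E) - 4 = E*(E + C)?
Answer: 419758144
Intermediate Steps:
M(C, E) = 4 + E*(C + E) (M(C, E) = 4 + E*(E + C) = 4 + E*(C + E))
R(S) = 9 + 6*S*(1 + S) (R(S) = 9 + 3*((S + S)*(1 + S)) = 9 + 3*((2*S)*(1 + S)) = 9 + 3*(2*S*(1 + S)) = 9 + 6*S*(1 + S))
(R(M(sqrt(4 + 5), 6)) - 53)**2 = ((9 + 6*(4 + 6**2 + sqrt(4 + 5)*6)*(1 + (4 + 6**2 + sqrt(4 + 5)*6))) - 53)**2 = ((9 + 6*(4 + 36 + sqrt(9)*6)*(1 + (4 + 36 + sqrt(9)*6))) - 53)**2 = ((9 + 6*(4 + 36 + 3*6)*(1 + (4 + 36 + 3*6))) - 53)**2 = ((9 + 6*(4 + 36 + 18)*(1 + (4 + 36 + 18))) - 53)**2 = ((9 + 6*58*(1 + 58)) - 53)**2 = ((9 + 6*58*59) - 53)**2 = ((9 + 20532) - 53)**2 = (20541 - 53)**2 = 20488**2 = 419758144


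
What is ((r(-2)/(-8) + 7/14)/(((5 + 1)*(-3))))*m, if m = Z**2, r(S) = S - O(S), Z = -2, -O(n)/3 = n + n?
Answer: -1/2 ≈ -0.50000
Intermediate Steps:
O(n) = -6*n (O(n) = -3*(n + n) = -6*n)
r(S) = 7*S (r(S) = S - (-6)*S = S + 6*S = 7*S)
m = 4 (m = (-2)**2 = 4)
((r(-2)/(-8) + 7/14)/(((5 + 1)*(-3))))*m = (((7*(-2))/(-8) + 7/14)/(((5 + 1)*(-3))))*4 = ((-14*(-1/8) + 7*(1/14))/((6*(-3))))*4 = ((7/4 + 1/2)/(-18))*4 = ((9/4)*(-1/18))*4 = -1/8*4 = -1/2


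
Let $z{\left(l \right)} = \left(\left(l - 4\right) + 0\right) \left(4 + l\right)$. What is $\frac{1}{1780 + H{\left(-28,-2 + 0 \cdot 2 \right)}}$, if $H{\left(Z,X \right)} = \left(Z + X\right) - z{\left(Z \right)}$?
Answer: $\frac{1}{982} \approx 0.0010183$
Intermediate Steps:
$z{\left(l \right)} = \left(-4 + l\right) \left(4 + l\right)$ ($z{\left(l \right)} = \left(\left(-4 + l\right) + 0\right) \left(4 + l\right) = \left(-4 + l\right) \left(4 + l\right)$)
$H{\left(Z,X \right)} = 16 + X + Z - Z^{2}$ ($H{\left(Z,X \right)} = \left(Z + X\right) - \left(-16 + Z^{2}\right) = \left(X + Z\right) - \left(-16 + Z^{2}\right) = 16 + X + Z - Z^{2}$)
$\frac{1}{1780 + H{\left(-28,-2 + 0 \cdot 2 \right)}} = \frac{1}{1780 + \left(16 + \left(-2 + 0 \cdot 2\right) - 28 - \left(-28\right)^{2}\right)} = \frac{1}{1780 + \left(16 + \left(-2 + 0\right) - 28 - 784\right)} = \frac{1}{1780 - 798} = \frac{1}{982}$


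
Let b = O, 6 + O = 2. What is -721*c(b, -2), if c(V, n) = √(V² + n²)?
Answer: -1442*√5 ≈ -3224.4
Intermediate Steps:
O = -4 (O = -6 + 2 = -4)
b = -4
-721*c(b, -2) = -721*√((-4)² + (-2)²) = -721*√(16 + 4) = -1442*√5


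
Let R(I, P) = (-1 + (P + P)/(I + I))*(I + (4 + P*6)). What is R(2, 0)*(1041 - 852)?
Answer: -1134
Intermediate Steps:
R(I, P) = (-1 + P/I)*(4 + I + 6*P) (R(I, P) = (-1 + (2*P)/((2*I)))*(I + (4 + 6*P)) = (-1 + (2*P)*(1/(2*I)))*(4 + I + 6*P) = (-1 + P/I)*(4 + I + 6*P))
R(2, 0)*(1041 - 852) = ((4*0 + 6*0² - 1*2*(4 + 2 + 5*0))/2)*(1041 - 852) = ((0 + 6*0 - 1*2*(4 + 2 + 0))/2)*189 = ((0 + 0 - 1*2*6)/2)*189 = ((0 + 0 - 12)/2)*189 = ((½)*(-12))*189 = -6*189 = -1134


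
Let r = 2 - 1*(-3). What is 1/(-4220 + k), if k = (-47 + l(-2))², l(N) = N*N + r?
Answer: -1/2776 ≈ -0.00036023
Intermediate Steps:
r = 5 (r = 2 + 3 = 5)
l(N) = 5 + N² (l(N) = N*N + 5 = N² + 5 = 5 + N²)
k = 1444 (k = (-47 + (5 + (-2)²))² = (-47 + (5 + 4))² = (-47 + 9)² = (-38)² = 1444)
1/(-4220 + k) = 1/(-4220 + 1444) = 1/(-2776) = -1/2776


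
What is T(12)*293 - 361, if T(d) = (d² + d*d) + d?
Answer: 87539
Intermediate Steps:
T(d) = d + 2*d² (T(d) = (d² + d²) + d = 2*d² + d = d + 2*d²)
T(12)*293 - 361 = (12*(1 + 2*12))*293 - 361 = (12*(1 + 24))*293 - 361 = (12*25)*293 - 361 = 300*293 - 361 = 87900 - 361 = 87539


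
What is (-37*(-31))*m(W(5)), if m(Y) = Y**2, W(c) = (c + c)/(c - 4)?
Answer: 114700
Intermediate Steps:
W(c) = 2*c/(-4 + c) (W(c) = (2*c)/(-4 + c) = 2*c/(-4 + c))
(-37*(-31))*m(W(5)) = (-37*(-31))*(2*5/(-4 + 5))**2 = 1147*(2*5/1)**2 = 1147*(2*5*1)**2 = 1147*10**2 = 1147*100 = 114700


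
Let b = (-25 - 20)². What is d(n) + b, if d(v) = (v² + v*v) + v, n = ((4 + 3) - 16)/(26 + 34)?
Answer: 404979/200 ≈ 2024.9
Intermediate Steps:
n = -3/20 (n = (7 - 16)/60 = -9*1/60 = -3/20 ≈ -0.15000)
d(v) = v + 2*v² (d(v) = (v² + v²) + v = 2*v² + v = v + 2*v²)
b = 2025 (b = (-45)² = 2025)
d(n) + b = -3*(1 + 2*(-3/20))/20 + 2025 = -3*(1 - 3/10)/20 + 2025 = -3/20*7/10 + 2025 = -21/200 + 2025 = 404979/200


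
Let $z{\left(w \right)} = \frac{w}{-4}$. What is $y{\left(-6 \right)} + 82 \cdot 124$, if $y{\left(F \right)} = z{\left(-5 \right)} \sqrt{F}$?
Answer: $10168 + \frac{5 i \sqrt{6}}{4} \approx 10168.0 + 3.0619 i$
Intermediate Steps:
$z{\left(w \right)} = - \frac{w}{4}$ ($z{\left(w \right)} = w \left(- \frac{1}{4}\right) = - \frac{w}{4}$)
$y{\left(F \right)} = \frac{5 \sqrt{F}}{4}$ ($y{\left(F \right)} = \left(- \frac{1}{4}\right) \left(-5\right) \sqrt{F} = \frac{5 \sqrt{F}}{4}$)
$y{\left(-6 \right)} + 82 \cdot 124 = \frac{5 \sqrt{-6}}{4} + 82 \cdot 124 = \frac{5 i \sqrt{6}}{4} + 10168 = 10168 + \frac{5 i \sqrt{6}}{4}$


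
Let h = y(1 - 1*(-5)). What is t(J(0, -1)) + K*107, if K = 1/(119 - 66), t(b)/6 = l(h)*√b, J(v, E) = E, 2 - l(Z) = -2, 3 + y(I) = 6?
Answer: 107/53 + 24*I ≈ 2.0189 + 24.0*I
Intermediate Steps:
y(I) = 3 (y(I) = -3 + 6 = 3)
h = 3
l(Z) = 4 (l(Z) = 2 - 1*(-2) = 2 + 2 = 4)
t(b) = 24*√b (t(b) = 6*(4*√b) = 24*√b)
K = 1/53 ≈ 0.018868
t(J(0, -1)) + K*107 = 24*√(-1) + (1/53)*107 = 24*I + 107/53 = 107/53 + 24*I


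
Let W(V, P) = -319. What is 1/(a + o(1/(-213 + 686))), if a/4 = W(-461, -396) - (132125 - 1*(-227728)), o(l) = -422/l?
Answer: -1/1640294 ≈ -6.0965e-7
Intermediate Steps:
a = -1440688 (a = 4*(-319 - (132125 - 1*(-227728))) = 4*(-319 - (132125 + 227728)) = 4*(-319 - 1*359853) = 4*(-319 - 359853) = 4*(-360172) = -1440688)
1/(a + o(1/(-213 + 686))) = 1/(-1440688 - 422/(1/(-213 + 686))) = 1/(-1440688 - 422/(1/473)) = 1/(-1440688 - 422/1/473) = 1/(-1440688 - 422*473) = 1/(-1440688 - 199606) = 1/(-1640294) = -1/1640294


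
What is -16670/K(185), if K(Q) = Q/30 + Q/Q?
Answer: -100020/43 ≈ -2326.0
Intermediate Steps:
K(Q) = 1 + Q/30 (K(Q) = Q*(1/30) + 1 = Q/30 + 1 = 1 + Q/30)
-16670/K(185) = -16670/(1 + (1/30)*185) = -16670/(1 + 37/6) = -16670/43/6 = -16670*6/43 = -100020/43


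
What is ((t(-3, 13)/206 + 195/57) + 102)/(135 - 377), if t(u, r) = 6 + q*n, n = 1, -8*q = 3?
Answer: -3301799/7577504 ≈ -0.43574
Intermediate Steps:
q = -3/8 (q = -⅛*3 = -3/8 ≈ -0.37500)
t(u, r) = 45/8 (t(u, r) = 6 - 3/8*1 = 6 - 3/8 = 45/8)
((t(-3, 13)/206 + 195/57) + 102)/(135 - 377) = (((45/8)/206 + 195/57) + 102)/(135 - 377) = (((45/8)*(1/206) + 195*(1/57)) + 102)/(-242) = ((45/1648 + 65/19) + 102)*(-1/242) = (107975/31312 + 102)*(-1/242) = (3301799/31312)*(-1/242) = -3301799/7577504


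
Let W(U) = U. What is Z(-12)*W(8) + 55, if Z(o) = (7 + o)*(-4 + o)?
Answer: 695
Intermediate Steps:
Z(o) = (-4 + o)*(7 + o)
Z(-12)*W(8) + 55 = (-28 + (-12)² + 3*(-12))*8 + 55 = (-28 + 144 - 36)*8 + 55 = 80*8 + 55 = 640 + 55 = 695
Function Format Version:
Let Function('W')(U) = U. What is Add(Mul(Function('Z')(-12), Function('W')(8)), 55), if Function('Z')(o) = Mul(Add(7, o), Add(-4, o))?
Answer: 695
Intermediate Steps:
Function('Z')(o) = Mul(Add(-4, o), Add(7, o))
Add(Mul(Function('Z')(-12), Function('W')(8)), 55) = Add(Mul(Add(-28, Pow(-12, 2), Mul(3, -12)), 8), 55) = Add(Mul(Add(-28, 144, -36), 8), 55) = Add(Mul(80, 8), 55) = Add(640, 55) = 695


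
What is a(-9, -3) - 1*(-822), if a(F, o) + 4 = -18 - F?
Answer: 809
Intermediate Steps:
a(F, o) = -22 - F (a(F, o) = -4 + (-18 - F) = -22 - F)
a(-9, -3) - 1*(-822) = (-22 - 1*(-9)) - 1*(-822) = (-22 + 9) + 822 = -13 + 822 = 809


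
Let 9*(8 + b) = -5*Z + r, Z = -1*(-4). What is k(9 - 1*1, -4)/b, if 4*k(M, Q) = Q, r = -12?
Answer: 9/104 ≈ 0.086538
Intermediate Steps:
k(M, Q) = Q/4
Z = 4
b = -104/9 (b = -8 + (-5*4 - 12)/9 = -8 + (-20 - 12)/9 = -8 + (⅑)*(-32) = -8 - 32/9 = -104/9 ≈ -11.556)
k(9 - 1*1, -4)/b = ((¼)*(-4))/(-104/9) = -1*(-9/104) = 9/104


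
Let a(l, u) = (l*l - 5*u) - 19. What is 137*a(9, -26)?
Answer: 26304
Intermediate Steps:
a(l, u) = -19 + l**2 - 5*u (a(l, u) = (l**2 - 5*u) - 19 = -19 + l**2 - 5*u)
137*a(9, -26) = 137*(-19 + 9**2 - 5*(-26)) = 137*(-19 + 81 + 130) = 137*192 = 26304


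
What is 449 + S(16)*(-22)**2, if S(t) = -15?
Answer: -6811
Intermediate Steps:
449 + S(16)*(-22)**2 = 449 - 15*(-22)**2 = 449 - 15*484 = 449 - 7260 = -6811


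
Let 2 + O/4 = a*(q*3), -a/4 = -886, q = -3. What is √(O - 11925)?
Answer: I*√139517 ≈ 373.52*I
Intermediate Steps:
a = 3544 (a = -4*(-886) = 3544)
O = -127592 (O = -8 + 4*(3544*(-3*3)) = -8 + 4*(3544*(-9)) = -8 + 4*(-31896) = -8 - 127584 = -127592)
√(O - 11925) = √(-127592 - 11925) = √(-139517) = I*√139517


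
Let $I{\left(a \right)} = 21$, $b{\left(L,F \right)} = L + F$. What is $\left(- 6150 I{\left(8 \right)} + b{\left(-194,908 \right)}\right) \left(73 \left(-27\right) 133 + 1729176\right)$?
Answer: $-188419850388$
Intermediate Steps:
$b{\left(L,F \right)} = F + L$
$\left(- 6150 I{\left(8 \right)} + b{\left(-194,908 \right)}\right) \left(73 \left(-27\right) 133 + 1729176\right) = \left(\left(-6150\right) 21 + \left(908 - 194\right)\right) \left(73 \left(-27\right) 133 + 1729176\right) = \left(-129150 + 714\right) \left(\left(-1971\right) 133 + 1729176\right) = - 128436 \left(-262143 + 1729176\right) = \left(-128436\right) 1467033 = -188419850388$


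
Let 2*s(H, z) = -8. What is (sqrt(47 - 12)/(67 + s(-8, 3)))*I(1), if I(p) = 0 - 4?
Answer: -4*sqrt(35)/63 ≈ -0.37562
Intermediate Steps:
s(H, z) = -4 (s(H, z) = (1/2)*(-8) = -4)
I(p) = -4
(sqrt(47 - 12)/(67 + s(-8, 3)))*I(1) = (sqrt(47 - 12)/(67 - 4))*(-4) = (sqrt(35)/63)*(-4) = -4*sqrt(35)/63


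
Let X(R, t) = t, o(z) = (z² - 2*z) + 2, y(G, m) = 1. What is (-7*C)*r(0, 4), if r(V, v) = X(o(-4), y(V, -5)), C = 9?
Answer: -63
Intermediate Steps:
o(z) = 2 + z² - 2*z
r(V, v) = 1
(-7*C)*r(0, 4) = -7*9*1 = -63*1 = -63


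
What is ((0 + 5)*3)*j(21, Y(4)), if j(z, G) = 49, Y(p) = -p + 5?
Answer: 735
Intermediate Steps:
Y(p) = 5 - p
((0 + 5)*3)*j(21, Y(4)) = ((0 + 5)*3)*49 = (5*3)*49 = 15*49 = 735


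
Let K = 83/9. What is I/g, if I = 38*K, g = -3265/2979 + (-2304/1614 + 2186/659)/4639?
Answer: -858522635071606/2684008052323 ≈ -319.87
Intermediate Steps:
K = 83/9 (K = 83*(⅑) = 83/9 ≈ 9.2222)
g = -2684008052323/2449810943451 (g = -3265*1/2979 + (-2304*1/1614 + 2186*(1/659))*(1/4639) = -3265/2979 + (-384/269 + 2186/659)*(1/4639) = -3265/2979 + (334978/177271)*(1/4639) = -3265/2979 + 334978/822360169 = -2684008052323/2449810943451 ≈ -1.0956)
I = 3154/9 (I = 38*(83/9) = 3154/9 ≈ 350.44)
I/g = 3154/(9*(-2684008052323/2449810943451)) = (3154/9)*(-2449810943451/2684008052323) = -858522635071606/2684008052323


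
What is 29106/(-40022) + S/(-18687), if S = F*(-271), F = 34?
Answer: -87570557/373945557 ≈ -0.23418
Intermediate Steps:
S = -9214 (S = 34*(-271) = -9214)
29106/(-40022) + S/(-18687) = 29106/(-40022) - 9214/(-18687) = 29106*(-1/40022) - 9214*(-1/18687) = -14553/20011 + 9214/18687 = -87570557/373945557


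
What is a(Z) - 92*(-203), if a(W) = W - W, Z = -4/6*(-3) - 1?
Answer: 18676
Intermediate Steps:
Z = 1 (Z = -4*⅙*(-3) - 1 = -⅔*(-3) - 1 = 2 - 1 = 1)
a(W) = 0
a(Z) - 92*(-203) = 0 - 92*(-203) = 0 + 18676 = 18676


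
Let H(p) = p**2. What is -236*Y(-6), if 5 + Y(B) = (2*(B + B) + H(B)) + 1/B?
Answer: -4838/3 ≈ -1612.7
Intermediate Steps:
Y(B) = -5 + 1/B + B**2 + 4*B (Y(B) = -5 + ((2*(B + B) + B**2) + 1/B) = -5 + ((2*(2*B) + B**2) + 1/B) = -5 + ((4*B + B**2) + 1/B) = -5 + ((B**2 + 4*B) + 1/B) = -5 + (1/B + B**2 + 4*B) = -5 + 1/B + B**2 + 4*B)
-236*Y(-6) = -236*(-5 + 1/(-6) + (-6)**2 + 4*(-6)) = -236*(-5 - 1/6 + 36 - 24) = -236*41/6 = -4838/3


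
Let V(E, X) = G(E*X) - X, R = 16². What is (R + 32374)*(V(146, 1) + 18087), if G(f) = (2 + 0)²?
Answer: 590276700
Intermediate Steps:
R = 256
G(f) = 4 (G(f) = 2² = 4)
V(E, X) = 4 - X
(R + 32374)*(V(146, 1) + 18087) = (256 + 32374)*((4 - 1*1) + 18087) = 32630*((4 - 1) + 18087) = 32630*(3 + 18087) = 32630*18090 = 590276700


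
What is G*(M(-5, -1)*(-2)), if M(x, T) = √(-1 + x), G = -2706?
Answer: 5412*I*√6 ≈ 13257.0*I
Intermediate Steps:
G*(M(-5, -1)*(-2)) = -2706*√(-1 - 5)*(-2) = -2706*√(-6)*(-2) = -2706*I*√6*(-2) = -(-5412)*I*√6 = 5412*I*√6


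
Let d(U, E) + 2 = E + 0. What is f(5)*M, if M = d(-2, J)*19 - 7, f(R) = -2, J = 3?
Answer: -24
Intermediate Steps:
d(U, E) = -2 + E (d(U, E) = -2 + (E + 0) = -2 + E)
M = 12 (M = (-2 + 3)*19 - 7 = 1*19 - 7 = 19 - 7 = 12)
f(5)*M = -2*12 = -24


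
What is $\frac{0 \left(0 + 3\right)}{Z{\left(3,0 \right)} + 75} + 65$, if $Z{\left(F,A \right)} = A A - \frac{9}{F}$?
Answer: $65$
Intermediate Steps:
$Z{\left(F,A \right)} = A^{2} - \frac{9}{F}$
$\frac{0 \left(0 + 3\right)}{Z{\left(3,0 \right)} + 75} + 65 = \frac{0 \left(0 + 3\right)}{\left(0^{2} - \frac{9}{3}\right) + 75} + 65 = \frac{0 \cdot 3}{\left(0 - 3\right) + 75} + 65 = \frac{0}{\left(0 - 3\right) + 75} + 65 = \frac{0}{-3 + 75} + 65 = \frac{0}{72} + 65 = 0 \cdot \frac{1}{72} + 65 = 0 + 65 = 65$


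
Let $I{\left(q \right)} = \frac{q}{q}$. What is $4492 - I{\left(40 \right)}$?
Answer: $4491$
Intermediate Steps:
$I{\left(q \right)} = 1$
$4492 - I{\left(40 \right)} = 4492 - 1 = 4491$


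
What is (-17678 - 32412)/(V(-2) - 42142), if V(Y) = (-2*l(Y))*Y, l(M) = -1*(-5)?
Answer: 25045/21061 ≈ 1.1892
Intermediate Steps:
l(M) = 5
V(Y) = -10*Y (V(Y) = (-2*5)*Y = -10*Y)
(-17678 - 32412)/(V(-2) - 42142) = (-17678 - 32412)/(-10*(-2) - 42142) = -50090/(20 - 42142) = -50090/(-42122) = -50090*(-1/42122) = 25045/21061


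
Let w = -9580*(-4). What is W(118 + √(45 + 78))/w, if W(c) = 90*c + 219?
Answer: 10839/38320 + 9*√123/3832 ≈ 0.30890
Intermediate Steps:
w = 38320
W(c) = 219 + 90*c
W(118 + √(45 + 78))/w = (219 + 90*(118 + √(45 + 78)))/38320 = (219 + 90*(118 + √123))*(1/38320) = (219 + (10620 + 90*√123))*(1/38320) = (10839 + 90*√123)*(1/38320) = 10839/38320 + 9*√123/3832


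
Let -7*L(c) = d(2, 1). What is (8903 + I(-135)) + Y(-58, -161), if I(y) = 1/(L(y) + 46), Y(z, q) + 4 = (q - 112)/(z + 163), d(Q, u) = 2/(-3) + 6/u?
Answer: 8451601/950 ≈ 8896.4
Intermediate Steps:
d(Q, u) = -2/3 + 6/u (d(Q, u) = 2*(-1/3) + 6/u = -2/3 + 6/u)
L(c) = -16/21 (L(c) = -(-2/3 + 6/1)/7 = -(-2/3 + 6*1)/7 = -(-2/3 + 6)/7 = -1/7*16/3 = -16/21)
Y(z, q) = -4 + (-112 + q)/(163 + z) (Y(z, q) = -4 + (q - 112)/(z + 163) = -4 + (-112 + q)/(163 + z))
I(y) = 21/950 (I(y) = 1/(-16/21 + 46) = 1/(950/21) = 21/950)
(8903 + I(-135)) + Y(-58, -161) = (8903 + 21/950) + (-764 - 161 - 4*(-58))/(163 - 58) = 8457871/950 + (-764 - 161 + 232)/105 = 8457871/950 + (1/105)*(-693) = 8457871/950 - 33/5 = 8451601/950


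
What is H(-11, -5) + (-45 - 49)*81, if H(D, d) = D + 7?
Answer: -7618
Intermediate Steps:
H(D, d) = 7 + D
H(-11, -5) + (-45 - 49)*81 = (7 - 11) + (-45 - 49)*81 = -4 - 94*81 = -4 - 7614 = -7618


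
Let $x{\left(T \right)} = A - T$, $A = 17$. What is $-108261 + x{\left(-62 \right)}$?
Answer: $-108182$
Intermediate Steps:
$x{\left(T \right)} = 17 - T$
$-108261 + x{\left(-62 \right)} = -108261 + \left(17 - -62\right) = -108261 + \left(17 + 62\right) = -108261 + 79 = -108182$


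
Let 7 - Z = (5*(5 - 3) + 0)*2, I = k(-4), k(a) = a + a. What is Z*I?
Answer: 104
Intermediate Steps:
k(a) = 2*a
I = -8 (I = 2*(-4) = -8)
Z = -13 (Z = 7 - (5*(5 - 3) + 0)*2 = 7 - (5*2 + 0)*2 = 7 - (10 + 0)*2 = 7 - 10*2 = 7 - 1*20 = 7 - 20 = -13)
Z*I = -13*(-8) = 104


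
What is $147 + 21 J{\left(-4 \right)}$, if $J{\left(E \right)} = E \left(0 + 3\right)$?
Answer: $-105$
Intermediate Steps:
$J{\left(E \right)} = 3 E$ ($J{\left(E \right)} = E 3 = 3 E$)
$147 + 21 J{\left(-4 \right)} = 147 + 21 \cdot 3 \left(-4\right) = 147 + 21 \left(-12\right) = 147 - 252 = -105$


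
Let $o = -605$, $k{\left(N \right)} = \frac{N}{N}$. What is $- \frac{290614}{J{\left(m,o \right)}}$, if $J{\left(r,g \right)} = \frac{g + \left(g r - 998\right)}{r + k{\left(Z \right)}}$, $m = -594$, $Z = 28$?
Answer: $\frac{172334102}{357767} \approx 481.69$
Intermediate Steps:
$k{\left(N \right)} = 1$
$J{\left(r,g \right)} = \frac{-998 + g + g r}{1 + r}$ ($J{\left(r,g \right)} = \frac{g + \left(g r - 998\right)}{r + 1} = \frac{g + \left(-998 + g r\right)}{1 + r} = \frac{-998 + g + g r}{1 + r}$)
$- \frac{290614}{J{\left(m,o \right)}} = - \frac{290614}{\frac{1}{1 - 594} \left(-998 - 605 - -359370\right)} = - \frac{290614}{\frac{1}{-593} \left(-998 - 605 + 359370\right)} = - \frac{290614}{\left(- \frac{1}{593}\right) 357767} = - \frac{290614}{- \frac{357767}{593}} = \left(-290614\right) \left(- \frac{593}{357767}\right) = \frac{172334102}{357767}$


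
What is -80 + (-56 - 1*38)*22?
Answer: -2148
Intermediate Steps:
-80 + (-56 - 1*38)*22 = -80 + (-56 - 38)*22 = -80 - 94*22 = -80 - 2068 = -2148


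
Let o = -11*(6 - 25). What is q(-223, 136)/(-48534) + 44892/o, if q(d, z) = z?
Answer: 1089379952/5071803 ≈ 214.79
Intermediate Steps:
o = 209 (o = -11*(-19) = 209)
q(-223, 136)/(-48534) + 44892/o = 136/(-48534) + 44892/209 = 136*(-1/48534) + 44892*(1/209) = -68/24267 + 44892/209 = 1089379952/5071803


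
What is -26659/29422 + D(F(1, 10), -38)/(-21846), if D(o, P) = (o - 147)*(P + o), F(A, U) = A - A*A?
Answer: -124457301/107125502 ≈ -1.1618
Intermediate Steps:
F(A, U) = A - A²
D(o, P) = (-147 + o)*(P + o)
-26659/29422 + D(F(1, 10), -38)/(-21846) = -26659/29422 + ((1*(1 - 1*1))² - 147*(-38) - 147*(1 - 1*1) - 38*(1 - 1*1))/(-21846) = -26659*1/29422 + ((1*(1 - 1))² + 5586 - 147*(1 - 1) - 38*(1 - 1))*(-1/21846) = -26659/29422 + ((1*0)² + 5586 - 147*0 - 38*0)*(-1/21846) = -26659/29422 + (0² + 5586 - 147*0 - 38*0)*(-1/21846) = -26659/29422 + (0 + 5586 + 0 + 0)*(-1/21846) = -26659/29422 + 5586*(-1/21846) = -26659/29422 - 931/3641 = -124457301/107125502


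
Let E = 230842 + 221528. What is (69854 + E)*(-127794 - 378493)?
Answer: -264395222288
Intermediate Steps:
E = 452370
(69854 + E)*(-127794 - 378493) = (69854 + 452370)*(-127794 - 378493) = 522224*(-506287) = -264395222288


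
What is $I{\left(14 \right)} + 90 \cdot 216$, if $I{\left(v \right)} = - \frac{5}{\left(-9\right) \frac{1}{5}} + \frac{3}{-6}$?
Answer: $\frac{349961}{18} \approx 19442.0$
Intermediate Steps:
$I{\left(v \right)} = \frac{41}{18}$ ($I{\left(v \right)} = - \frac{5}{\left(-9\right) \frac{1}{5}} + 3 \left(- \frac{1}{6}\right) = - \frac{5}{- \frac{9}{5}} - \frac{1}{2} = \left(-5\right) \left(- \frac{5}{9}\right) - \frac{1}{2} = \frac{25}{9} - \frac{1}{2} = \frac{41}{18}$)
$I{\left(14 \right)} + 90 \cdot 216 = \frac{41}{18} + 90 \cdot 216 = \frac{41}{18} + 19440 = \frac{349961}{18}$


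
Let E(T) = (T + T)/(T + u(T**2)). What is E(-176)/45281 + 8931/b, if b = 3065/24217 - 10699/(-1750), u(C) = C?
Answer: 999749701416948628/698546225280925 ≈ 1431.2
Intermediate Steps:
E(T) = 2*T/(T + T**2) (E(T) = (T + T)/(T + T**2) = (2*T)/(T + T**2) = 2*T/(T + T**2))
b = 264461433/42379750 (b = 3065*(1/24217) - 10699*(-1/1750) = 3065/24217 + 10699/1750 = 264461433/42379750 ≈ 6.2403)
E(-176)/45281 + 8931/b = (2/(1 - 176))/45281 + 8931/(264461433/42379750) = (2/(-175))*(1/45281) + 8931*(42379750/264461433) = (2*(-1/175))*(1/45281) + 126164515750/88153811 = -2/175*1/45281 + 126164515750/88153811 = -2/7924175 + 126164515750/88153811 = 999749701416948628/698546225280925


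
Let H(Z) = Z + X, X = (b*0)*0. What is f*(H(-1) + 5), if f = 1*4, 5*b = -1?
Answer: 16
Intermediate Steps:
b = -⅕ (b = (⅕)*(-1) = -⅕ ≈ -0.20000)
f = 4
X = 0 (X = -⅕*0*0 = 0*0 = 0)
H(Z) = Z (H(Z) = Z + 0 = Z)
f*(H(-1) + 5) = 4*(-1 + 5) = 4*4 = 16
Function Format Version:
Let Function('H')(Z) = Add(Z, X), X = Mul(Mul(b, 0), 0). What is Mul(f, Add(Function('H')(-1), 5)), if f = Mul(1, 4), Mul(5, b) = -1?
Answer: 16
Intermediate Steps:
b = Rational(-1, 5) (b = Mul(Rational(1, 5), -1) = Rational(-1, 5) ≈ -0.20000)
f = 4
X = 0 (X = Mul(Mul(Rational(-1, 5), 0), 0) = Mul(0, 0) = 0)
Function('H')(Z) = Z (Function('H')(Z) = Add(Z, 0) = Z)
Mul(f, Add(Function('H')(-1), 5)) = Mul(4, Add(-1, 5)) = Mul(4, 4) = 16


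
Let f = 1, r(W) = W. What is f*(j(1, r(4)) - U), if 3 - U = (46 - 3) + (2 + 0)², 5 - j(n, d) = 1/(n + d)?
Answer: 244/5 ≈ 48.800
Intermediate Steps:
j(n, d) = 5 - 1/(d + n) (j(n, d) = 5 - 1/(n + d) = 5 - 1/(d + n))
U = -44 (U = 3 - ((46 - 3) + (2 + 0)²) = 3 - (43 + 2²) = 3 - (43 + 4) = 3 - 1*47 = 3 - 47 = -44)
f*(j(1, r(4)) - U) = 1*((-1 + 5*4 + 5*1)/(4 + 1) - 1*(-44)) = 1*((-1 + 20 + 5)/5 + 44) = 1*((⅕)*24 + 44) = 1*(24/5 + 44) = 1*(244/5) = 244/5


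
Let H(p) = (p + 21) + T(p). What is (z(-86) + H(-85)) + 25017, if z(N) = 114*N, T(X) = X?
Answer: 15064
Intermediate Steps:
H(p) = 21 + 2*p (H(p) = (p + 21) + p = (21 + p) + p = 21 + 2*p)
(z(-86) + H(-85)) + 25017 = (114*(-86) + (21 + 2*(-85))) + 25017 = (-9804 + (21 - 170)) + 25017 = (-9804 - 149) + 25017 = -9953 + 25017 = 15064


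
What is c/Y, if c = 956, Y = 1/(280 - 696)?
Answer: -397696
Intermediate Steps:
Y = -1/416 (Y = 1/(-416) = -1/416 ≈ -0.0024038)
c/Y = 956/(-1/416) = 956*(-416) = -397696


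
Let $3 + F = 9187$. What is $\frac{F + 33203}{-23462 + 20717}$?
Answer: $- \frac{14129}{915} \approx -15.442$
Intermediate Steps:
$F = 9184$ ($F = -3 + 9187 = 9184$)
$\frac{F + 33203}{-23462 + 20717} = \frac{9184 + 33203}{-23462 + 20717} = \frac{42387}{-2745} = 42387 \left(- \frac{1}{2745}\right) = - \frac{14129}{915}$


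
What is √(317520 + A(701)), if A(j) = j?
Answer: √318221 ≈ 564.11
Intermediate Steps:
√(317520 + A(701)) = √(317520 + 701) = √318221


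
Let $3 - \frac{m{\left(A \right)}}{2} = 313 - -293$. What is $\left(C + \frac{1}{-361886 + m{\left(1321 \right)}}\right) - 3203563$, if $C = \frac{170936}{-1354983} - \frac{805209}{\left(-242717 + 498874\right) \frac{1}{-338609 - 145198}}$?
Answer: $- \frac{7312730063423240861287}{4345690144522188} \approx -1.6828 \cdot 10^{6}$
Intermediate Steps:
$m{\left(A \right)} = -1206$ ($m{\left(A \right)} = 6 - 2 \left(313 - -293\right) = 6 - 2 \left(313 + 293\right) = 6 - 1212 = -1206$)
$C = \frac{18201893991177613}{11968564839}$ ($C = 170936 \left(- \frac{1}{1354983}\right) - \frac{805209}{256157 \frac{1}{-483807}} = - \frac{170936}{1354983} - \frac{805209}{256157 \left(- \frac{1}{483807}\right)} = - \frac{170936}{1354983} - \frac{805209}{- \frac{8833}{16683}} = - \frac{170936}{1354983} - - \frac{13433301747}{8833} = - \frac{170936}{1354983} + \frac{13433301747}{8833} = \frac{18201893991177613}{11968564839} \approx 1.5208 \cdot 10^{6}$)
$\left(C + \frac{1}{-361886 + m{\left(1321 \right)}}\right) - 3203563 = \left(\frac{18201893991177613}{11968564839} + \frac{1}{-361886 - 1206}\right) - 3203563 = \left(\frac{18201893991177613}{11968564839} + \frac{1}{-363092}\right) - 3203563 = \left(\frac{18201893991177613}{11968564839} - \frac{1}{363092}\right) - 3203563 = \frac{6608962093032693294557}{4345690144522188} - 3203563 = - \frac{7312730063423240861287}{4345690144522188}$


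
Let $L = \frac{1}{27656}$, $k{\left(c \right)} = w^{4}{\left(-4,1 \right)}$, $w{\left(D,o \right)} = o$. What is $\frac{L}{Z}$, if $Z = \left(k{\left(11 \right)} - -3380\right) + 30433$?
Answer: $\frac{1}{935159984} \approx 1.0693 \cdot 10^{-9}$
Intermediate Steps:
$k{\left(c \right)} = 1$ ($k{\left(c \right)} = 1^{4} = 1$)
$Z = 33814$ ($Z = \left(1 - -3380\right) + 30433 = \left(1 + 3380\right) + 30433 = 3381 + 30433 = 33814$)
$L = \frac{1}{27656} \approx 3.6159 \cdot 10^{-5}$
$\frac{L}{Z} = \frac{1}{27656 \cdot 33814} = \frac{1}{27656} \cdot \frac{1}{33814} = \frac{1}{935159984}$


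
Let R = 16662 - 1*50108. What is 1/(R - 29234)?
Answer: -1/62680 ≈ -1.5954e-5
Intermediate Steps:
R = -33446 (R = 16662 - 50108 = -33446)
1/(R - 29234) = 1/(-33446 - 29234) = 1/(-62680) = -1/62680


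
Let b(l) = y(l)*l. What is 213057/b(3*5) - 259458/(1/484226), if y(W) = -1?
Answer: -628181618559/5 ≈ -1.2564e+11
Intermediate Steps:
b(l) = -l
213057/b(3*5) - 259458/(1/484226) = 213057/((-3*5)) - 259458/(1/484226) = 213057/((-1*15)) - 259458/1/484226 = 213057/(-15) - 259458*484226 = 213057*(-1/15) - 125636309508 = -71019/5 - 125636309508 = -628181618559/5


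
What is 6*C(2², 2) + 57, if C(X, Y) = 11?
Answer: 123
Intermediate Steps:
6*C(2², 2) + 57 = 6*11 + 57 = 66 + 57 = 123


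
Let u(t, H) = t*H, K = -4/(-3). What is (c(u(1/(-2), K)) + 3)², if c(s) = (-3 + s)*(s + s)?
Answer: 5041/81 ≈ 62.235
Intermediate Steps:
K = 4/3 (K = -4*(-⅓) = 4/3 ≈ 1.3333)
u(t, H) = H*t
c(s) = 2*s*(-3 + s) (c(s) = (-3 + s)*(2*s) = 2*s*(-3 + s))
(c(u(1/(-2), K)) + 3)² = (2*((4/3)/(-2))*(-3 + (4/3)/(-2)) + 3)² = (2*((4/3)*(-½))*(-3 + (4/3)*(-½)) + 3)² = (2*(-⅔)*(-3 - ⅔) + 3)² = (2*(-⅔)*(-11/3) + 3)² = (44/9 + 3)² = (71/9)² = 5041/81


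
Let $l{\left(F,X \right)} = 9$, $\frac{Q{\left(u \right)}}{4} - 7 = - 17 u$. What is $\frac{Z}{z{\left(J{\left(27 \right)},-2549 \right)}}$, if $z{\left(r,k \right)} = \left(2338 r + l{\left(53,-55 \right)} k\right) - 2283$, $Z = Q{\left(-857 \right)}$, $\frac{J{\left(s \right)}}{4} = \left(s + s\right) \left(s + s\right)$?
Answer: $\frac{7288}{3405651} \approx 0.00214$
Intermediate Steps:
$Q{\left(u \right)} = 28 - 68 u$ ($Q{\left(u \right)} = 28 + 4 \left(- 17 u\right) = 28 - 68 u$)
$J{\left(s \right)} = 16 s^{2}$ ($J{\left(s \right)} = 4 \left(s + s\right) \left(s + s\right) = 4 \cdot 2 s 2 s = 4 \cdot 4 s^{2} = 16 s^{2}$)
$Z = 58304$ ($Z = 28 - -58276 = 28 + 58276 = 58304$)
$z{\left(r,k \right)} = -2283 + 9 k + 2338 r$ ($z{\left(r,k \right)} = \left(2338 r + 9 k\right) - 2283 = \left(9 k + 2338 r\right) - 2283 = -2283 + 9 k + 2338 r$)
$\frac{Z}{z{\left(J{\left(27 \right)},-2549 \right)}} = \frac{58304}{-2283 + 9 \left(-2549\right) + 2338 \cdot 16 \cdot 27^{2}} = \frac{58304}{-2283 - 22941 + 2338 \cdot 16 \cdot 729} = \frac{58304}{-2283 - 22941 + 2338 \cdot 11664} = \frac{58304}{-2283 - 22941 + 27270432} = \frac{58304}{27245208} = 58304 \cdot \frac{1}{27245208} = \frac{7288}{3405651}$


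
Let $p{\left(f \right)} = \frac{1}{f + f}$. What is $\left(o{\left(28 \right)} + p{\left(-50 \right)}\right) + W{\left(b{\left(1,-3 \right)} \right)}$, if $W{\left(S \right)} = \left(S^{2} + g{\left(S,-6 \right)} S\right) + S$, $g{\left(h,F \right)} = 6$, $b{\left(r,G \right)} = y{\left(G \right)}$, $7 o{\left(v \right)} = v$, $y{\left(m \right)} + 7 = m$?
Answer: $\frac{3399}{100} \approx 33.99$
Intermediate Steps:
$y{\left(m \right)} = -7 + m$
$o{\left(v \right)} = \frac{v}{7}$
$p{\left(f \right)} = \frac{1}{2 f}$
$b{\left(r,G \right)} = -7 + G$
$W{\left(S \right)} = S^{2} + 7 S$ ($W{\left(S \right)} = \left(S^{2} + 6 S\right) + S = S^{2} + 7 S$)
$\left(o{\left(28 \right)} + p{\left(-50 \right)}\right) + W{\left(b{\left(1,-3 \right)} \right)} = \left(\frac{1}{7} \cdot 28 + \frac{1}{2 \left(-50\right)}\right) + \left(-7 - 3\right) \left(7 - 10\right) = \left(4 + \frac{1}{2} \left(- \frac{1}{50}\right)\right) - 10 \left(7 - 10\right) = \left(4 - \frac{1}{100}\right) - -30 = \frac{399}{100} + 30 = \frac{3399}{100}$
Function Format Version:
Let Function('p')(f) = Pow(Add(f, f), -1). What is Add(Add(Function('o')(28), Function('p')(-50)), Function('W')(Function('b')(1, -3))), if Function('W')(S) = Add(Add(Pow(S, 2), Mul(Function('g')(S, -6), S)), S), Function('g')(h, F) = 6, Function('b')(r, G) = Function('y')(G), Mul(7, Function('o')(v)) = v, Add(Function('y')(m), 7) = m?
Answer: Rational(3399, 100) ≈ 33.990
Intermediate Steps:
Function('y')(m) = Add(-7, m)
Function('o')(v) = Mul(Rational(1, 7), v)
Function('p')(f) = Mul(Rational(1, 2), Pow(f, -1)) (Function('p')(f) = Pow(Mul(2, f), -1) = Mul(Rational(1, 2), Pow(f, -1)))
Function('b')(r, G) = Add(-7, G)
Function('W')(S) = Add(Pow(S, 2), Mul(7, S)) (Function('W')(S) = Add(Add(Pow(S, 2), Mul(6, S)), S) = Add(Pow(S, 2), Mul(7, S)))
Add(Add(Function('o')(28), Function('p')(-50)), Function('W')(Function('b')(1, -3))) = Add(Add(Mul(Rational(1, 7), 28), Mul(Rational(1, 2), Pow(-50, -1))), Mul(Add(-7, -3), Add(7, Add(-7, -3)))) = Add(Add(4, Mul(Rational(1, 2), Rational(-1, 50))), Mul(-10, Add(7, -10))) = Add(Add(4, Rational(-1, 100)), Mul(-10, -3)) = Add(Rational(399, 100), 30) = Rational(3399, 100)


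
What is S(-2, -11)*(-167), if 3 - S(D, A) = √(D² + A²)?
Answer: -501 + 835*√5 ≈ 1366.1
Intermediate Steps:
S(D, A) = 3 - √(A² + D²) (S(D, A) = 3 - √(D² + A²) = 3 - √(A² + D²))
S(-2, -11)*(-167) = (3 - √((-11)² + (-2)²))*(-167) = (3 - √(121 + 4))*(-167) = (3 - √125)*(-167) = (3 - 5*√5)*(-167) = -501 + 835*√5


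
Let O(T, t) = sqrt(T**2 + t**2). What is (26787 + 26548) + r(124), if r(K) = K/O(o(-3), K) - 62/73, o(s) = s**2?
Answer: 3893393/73 + 124*sqrt(15457)/15457 ≈ 53335.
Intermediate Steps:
r(K) = -62/73 + K/sqrt(81 + K**2) (r(K) = K/(sqrt(((-3)**2)**2 + K**2)) - 62/73 = K/(sqrt(9**2 + K**2)) - 62*1/73 = K/(sqrt(81 + K**2)) - 62/73 = K/sqrt(81 + K**2) - 62/73 = -62/73 + K/sqrt(81 + K**2))
(26787 + 26548) + r(124) = (26787 + 26548) + (-62/73 + 124/sqrt(81 + 124**2)) = 53335 + (-62/73 + 124/sqrt(81 + 15376)) = 53335 + (-62/73 + 124/sqrt(15457)) = 53335 + (-62/73 + 124*(sqrt(15457)/15457)) = 53335 + (-62/73 + 124*sqrt(15457)/15457) = 3893393/73 + 124*sqrt(15457)/15457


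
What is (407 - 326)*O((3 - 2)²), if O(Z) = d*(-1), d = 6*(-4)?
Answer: 1944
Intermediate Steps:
d = -24
O(Z) = 24 (O(Z) = -24*(-1) = 24)
(407 - 326)*O((3 - 2)²) = (407 - 326)*24 = 81*24 = 1944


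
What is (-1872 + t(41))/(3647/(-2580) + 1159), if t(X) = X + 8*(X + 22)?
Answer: -3423660/2986573 ≈ -1.1464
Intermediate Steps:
t(X) = 176 + 9*X (t(X) = X + 8*(22 + X) = X + (176 + 8*X) = 176 + 9*X)
(-1872 + t(41))/(3647/(-2580) + 1159) = (-1872 + (176 + 9*41))/(3647/(-2580) + 1159) = (-1872 + (176 + 369))/(3647*(-1/2580) + 1159) = (-1872 + 545)/(-3647/2580 + 1159) = -1327/2986573/2580 = -1327*2580/2986573 = -3423660/2986573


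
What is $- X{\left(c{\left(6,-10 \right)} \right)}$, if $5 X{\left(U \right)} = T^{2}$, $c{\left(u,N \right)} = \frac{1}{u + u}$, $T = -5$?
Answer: $-5$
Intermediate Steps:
$c{\left(u,N \right)} = \frac{1}{2 u}$
$X{\left(U \right)} = 5$ ($X{\left(U \right)} = \frac{\left(-5\right)^{2}}{5} = \frac{1}{5} \cdot 25 = 5$)
$- X{\left(c{\left(6,-10 \right)} \right)} = \left(-1\right) 5 = -5$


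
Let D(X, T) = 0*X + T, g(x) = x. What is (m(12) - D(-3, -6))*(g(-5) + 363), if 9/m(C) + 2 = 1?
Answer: -1074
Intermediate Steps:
m(C) = -9 (m(C) = 9/(-2 + 1) = 9/(-1) = 9*(-1) = -9)
D(X, T) = T (D(X, T) = 0 + T = T)
(m(12) - D(-3, -6))*(g(-5) + 363) = (-9 - 1*(-6))*(-5 + 363) = (-9 + 6)*358 = -3*358 = -1074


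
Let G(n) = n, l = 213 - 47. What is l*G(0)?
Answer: 0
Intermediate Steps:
l = 166
l*G(0) = 166*0 = 0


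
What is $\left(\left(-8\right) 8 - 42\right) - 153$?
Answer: $-259$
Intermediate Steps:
$\left(\left(-8\right) 8 - 42\right) - 153 = \left(-64 - 42\right) - 153 = -106 - 153 = -259$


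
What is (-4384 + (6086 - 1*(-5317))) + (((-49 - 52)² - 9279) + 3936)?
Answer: 11877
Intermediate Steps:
(-4384 + (6086 - 1*(-5317))) + (((-49 - 52)² - 9279) + 3936) = (-4384 + (6086 + 5317)) + (((-101)² - 9279) + 3936) = (-4384 + 11403) + ((10201 - 9279) + 3936) = 7019 + (922 + 3936) = 7019 + 4858 = 11877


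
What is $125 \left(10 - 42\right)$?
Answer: $-4000$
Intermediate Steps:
$125 \left(10 - 42\right) = 125 \left(-32\right) = -4000$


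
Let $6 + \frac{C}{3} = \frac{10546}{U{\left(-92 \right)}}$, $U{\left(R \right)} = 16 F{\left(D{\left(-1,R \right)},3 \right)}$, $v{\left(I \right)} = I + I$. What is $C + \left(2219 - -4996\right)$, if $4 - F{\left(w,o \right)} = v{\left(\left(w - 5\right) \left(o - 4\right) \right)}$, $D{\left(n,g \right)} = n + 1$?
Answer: $\frac{109879}{16} \approx 6867.4$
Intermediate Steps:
$D{\left(n,g \right)} = 1 + n$
$v{\left(I \right)} = 2 I$
$F{\left(w,o \right)} = 4 - 2 \left(-5 + w\right) \left(-4 + o\right)$ ($F{\left(w,o \right)} = 4 - 2 \left(w - 5\right) \left(o - 4\right) = 4 - 2 \left(-5 + w\right) \left(-4 + o\right)$)
$U{\left(R \right)} = -96$ ($U{\left(R \right)} = 16 \left(-36 + 8 \left(1 - 1\right) + 10 \cdot 3 - 6 \left(1 - 1\right)\right) = 16 \left(-36 + 8 \cdot 0 + 30 - 6 \cdot 0\right) = 16 \left(-36 + 0 + 30 + 0\right) = 16 \left(-6\right) = -96$)
$C = - \frac{5561}{16}$ ($C = -18 + 3 \frac{10546}{-96} = -18 + 3 \cdot 10546 \left(- \frac{1}{96}\right) = -18 + 3 \left(- \frac{5273}{48}\right) = -18 - \frac{5273}{16} = - \frac{5561}{16} \approx -347.56$)
$C + \left(2219 - -4996\right) = - \frac{5561}{16} + \left(2219 - -4996\right) = - \frac{5561}{16} + \left(2219 + 4996\right) = - \frac{5561}{16} + 7215 = \frac{109879}{16}$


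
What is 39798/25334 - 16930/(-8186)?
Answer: 188672762/51846031 ≈ 3.6391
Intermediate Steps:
39798/25334 - 16930/(-8186) = 39798*(1/25334) - 16930*(-1/8186) = 19899/12667 + 8465/4093 = 188672762/51846031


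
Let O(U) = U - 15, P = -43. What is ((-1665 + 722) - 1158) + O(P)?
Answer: -2159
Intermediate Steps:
O(U) = -15 + U
((-1665 + 722) - 1158) + O(P) = ((-1665 + 722) - 1158) + (-15 - 43) = (-943 - 1158) - 58 = -2101 - 58 = -2159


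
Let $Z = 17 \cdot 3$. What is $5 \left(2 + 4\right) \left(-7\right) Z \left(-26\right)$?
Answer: $278460$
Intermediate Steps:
$Z = 51$
$5 \left(2 + 4\right) \left(-7\right) Z \left(-26\right) = 5 \left(2 + 4\right) \left(-7\right) 51 \left(-26\right) = 5 \cdot 6 \left(-7\right) 51 \left(-26\right) = 30 \left(-7\right) 51 \left(-26\right) = \left(-210\right) 51 \left(-26\right) = \left(-10710\right) \left(-26\right) = 278460$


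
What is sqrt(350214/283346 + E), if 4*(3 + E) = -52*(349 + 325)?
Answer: I*sqrt(175899601278674)/141673 ≈ 93.615*I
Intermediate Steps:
E = -8765 (E = -3 + (-52*(349 + 325))/4 = -3 + (-52*674)/4 = -3 + (1/4)*(-35048) = -3 - 8762 = -8765)
sqrt(350214/283346 + E) = sqrt(350214/283346 - 8765) = sqrt(350214*(1/283346) - 8765) = sqrt(175107/141673 - 8765) = sqrt(-1241588738/141673) = I*sqrt(175899601278674)/141673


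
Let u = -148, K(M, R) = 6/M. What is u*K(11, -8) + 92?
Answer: 124/11 ≈ 11.273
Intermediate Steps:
u*K(11, -8) + 92 = -888/11 + 92 = 124/11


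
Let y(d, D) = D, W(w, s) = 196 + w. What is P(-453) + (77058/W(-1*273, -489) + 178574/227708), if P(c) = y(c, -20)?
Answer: -8941821593/8766758 ≈ -1020.0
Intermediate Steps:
P(c) = -20
P(-453) + (77058/W(-1*273, -489) + 178574/227708) = -20 + (77058/(196 - 1*273) + 178574/227708) = -20 + (77058/(196 - 273) + 178574*(1/227708)) = -20 + (77058/(-77) + 89287/113854) = -20 + (77058*(-1/77) + 89287/113854) = -20 + (-77058/77 + 89287/113854) = -20 - 8766486433/8766758 = -8941821593/8766758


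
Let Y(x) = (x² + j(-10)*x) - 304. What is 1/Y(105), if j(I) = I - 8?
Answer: 1/8831 ≈ 0.00011324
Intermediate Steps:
j(I) = -8 + I
Y(x) = -304 + x² - 18*x (Y(x) = (x² + (-8 - 10)*x) - 304 = (x² - 18*x) - 304 = -304 + x² - 18*x)
1/Y(105) = 1/(-304 + 105² - 18*105) = 1/(-304 + 11025 - 1890) = 1/8831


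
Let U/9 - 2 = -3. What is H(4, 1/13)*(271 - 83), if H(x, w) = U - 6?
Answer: -2820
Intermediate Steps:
U = -9 (U = 18 + 9*(-3) = 18 - 27 = -9)
H(x, w) = -15 (H(x, w) = -9 - 6 = -15)
H(4, 1/13)*(271 - 83) = -15*(271 - 83) = -15*188 = -2820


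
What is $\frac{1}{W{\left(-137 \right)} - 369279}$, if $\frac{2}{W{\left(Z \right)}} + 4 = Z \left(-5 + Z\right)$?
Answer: $- \frac{9725}{3591238274} \approx -2.708 \cdot 10^{-6}$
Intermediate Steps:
$W{\left(Z \right)} = \frac{2}{-4 + Z \left(-5 + Z\right)}$
$\frac{1}{W{\left(-137 \right)} - 369279} = \frac{1}{\frac{2}{-4 + \left(-137\right)^{2} - -685} - 369279} = \frac{1}{\frac{2}{-4 + 18769 + 685} - 369279} = \frac{1}{\frac{2}{19450} - 369279} = \frac{1}{2 \cdot \frac{1}{19450} - 369279} = \frac{1}{\frac{1}{9725} - 369279} = \frac{1}{- \frac{3591238274}{9725}} = - \frac{9725}{3591238274}$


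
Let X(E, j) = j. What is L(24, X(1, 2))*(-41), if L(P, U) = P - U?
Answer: -902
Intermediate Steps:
L(24, X(1, 2))*(-41) = (24 - 1*2)*(-41) = (24 - 2)*(-41) = 22*(-41) = -902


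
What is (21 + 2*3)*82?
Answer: 2214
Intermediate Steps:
(21 + 2*3)*82 = (21 + 6)*82 = 27*82 = 2214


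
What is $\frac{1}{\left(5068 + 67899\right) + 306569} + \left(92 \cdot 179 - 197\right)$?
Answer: $\frac{6175430257}{379536} \approx 16271.0$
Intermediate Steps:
$\frac{1}{\left(5068 + 67899\right) + 306569} + \left(92 \cdot 179 - 197\right) = \frac{1}{72967 + 306569} + \left(16468 - 197\right) = \frac{1}{379536} + 16271 = \frac{6175430257}{379536}$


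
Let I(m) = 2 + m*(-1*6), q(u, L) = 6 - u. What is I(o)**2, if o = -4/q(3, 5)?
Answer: 100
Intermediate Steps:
o = -4/3 (o = -4/(6 - 1*3) = -4/(6 - 3) = -4/3 ≈ -1.3333)
I(m) = 2 - 6*m (I(m) = 2 + m*(-6) = 2 - 6*m)
I(o)**2 = (2 - 6*(-4/3))**2 = (2 + 8)**2 = 10**2 = 100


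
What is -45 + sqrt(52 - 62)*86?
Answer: -45 + 86*I*sqrt(10) ≈ -45.0 + 271.96*I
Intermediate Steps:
-45 + sqrt(52 - 62)*86 = -45 + sqrt(-10)*86 = -45 + (I*sqrt(10))*86 = -45 + 86*I*sqrt(10)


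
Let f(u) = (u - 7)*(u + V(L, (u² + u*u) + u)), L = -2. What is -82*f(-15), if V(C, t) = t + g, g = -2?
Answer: 754072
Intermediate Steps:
V(C, t) = -2 + t (V(C, t) = t - 2 = -2 + t)
f(u) = (-7 + u)*(-2 + 2*u + 2*u²) (f(u) = (u - 7)*(u + (-2 + ((u² + u*u) + u))) = (-7 + u)*(u + (-2 + ((u² + u²) + u))) = (-7 + u)*(u + (-2 + (2*u² + u))) = (-7 + u)*(u + (-2 + (u + 2*u²))) = (-7 + u)*(u + (-2 + u + 2*u²)) = (-7 + u)*(-2 + 2*u + 2*u²))
-82*f(-15) = -82*(14 - 16*(-15) - 12*(-15)² + 2*(-15)³) = -82*(14 + 240 - 12*225 + 2*(-3375)) = -82*(14 + 240 - 2700 - 6750) = -82*(-9196) = 754072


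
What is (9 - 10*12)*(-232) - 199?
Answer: 25553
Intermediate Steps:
(9 - 10*12)*(-232) - 199 = (9 - 120)*(-232) - 199 = -111*(-232) - 199 = 25752 - 199 = 25553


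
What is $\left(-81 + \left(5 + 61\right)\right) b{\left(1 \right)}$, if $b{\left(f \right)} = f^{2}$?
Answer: $-15$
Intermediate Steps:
$\left(-81 + \left(5 + 61\right)\right) b{\left(1 \right)} = \left(-81 + \left(5 + 61\right)\right) 1^{2} = \left(-81 + 66\right) 1 = \left(-15\right) 1 = -15$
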